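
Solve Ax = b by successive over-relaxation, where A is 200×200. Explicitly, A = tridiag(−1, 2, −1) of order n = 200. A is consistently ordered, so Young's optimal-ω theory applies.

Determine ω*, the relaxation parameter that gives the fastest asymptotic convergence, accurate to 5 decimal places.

ω* = 1.96922

spectrum of D⁻¹(L+U) = {cos(kπ/201) : 1≤k≤200}; ρ_J = cos(π/201) = 0.99988.
√(1 − cos²(π/201)) = sin(π/201) ≈ 0.015629.
Then 2/(1+√(1−ρ_J²)) = 2/(1+0.015629); ω* = 2/1.015629 = 1.96922.
ρ_SOR = ω* − 1 = 1.96922 − 1 = 0.96922.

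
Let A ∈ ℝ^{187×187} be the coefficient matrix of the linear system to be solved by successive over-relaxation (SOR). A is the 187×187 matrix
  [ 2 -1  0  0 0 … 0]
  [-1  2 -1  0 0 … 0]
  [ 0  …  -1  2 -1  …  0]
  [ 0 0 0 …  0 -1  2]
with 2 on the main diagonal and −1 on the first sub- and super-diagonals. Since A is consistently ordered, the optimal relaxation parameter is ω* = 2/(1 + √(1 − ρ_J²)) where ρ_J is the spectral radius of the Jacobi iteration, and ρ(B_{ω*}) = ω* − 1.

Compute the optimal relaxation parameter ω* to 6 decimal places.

ω* = 1.967130

½·tridiag(1,0,1) at n=187: λ_k = cos(kπ/188); max |λ| at k=1 ⇒ ρ_J = cos(π/188) ≈ 0.999860.
√(1−ρ_J²) simplifies to sin(π/188) = 0.0167098.
Young: ω* = 2/(1+√(1−ρ_J²)) = 2/(1+0.0167098) = 2/1.0167098 = 1.967130.
At ω = 1.967130 every |λ(B_ω)| = ω−1, so ρ_SOR = 0.967130.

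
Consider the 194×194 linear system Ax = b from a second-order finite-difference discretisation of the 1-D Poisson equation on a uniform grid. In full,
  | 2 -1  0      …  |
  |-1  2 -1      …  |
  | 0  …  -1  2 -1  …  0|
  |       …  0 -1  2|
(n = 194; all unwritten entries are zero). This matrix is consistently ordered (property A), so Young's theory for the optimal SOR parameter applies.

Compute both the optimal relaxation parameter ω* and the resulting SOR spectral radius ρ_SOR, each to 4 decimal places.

ω* = 1.9683, ρ_SOR = 0.9683

With n=194, ρ(Jacobi) = cos(π/195) = 0.9999.
√(1−ρ_J²) = |sin(π/195)| = 0.01611
So ω* = 2/1.01611 = 1.9683 (Young).
Hence ρ(B_{ω*}) = 1.9683 − 1 = 0.9683.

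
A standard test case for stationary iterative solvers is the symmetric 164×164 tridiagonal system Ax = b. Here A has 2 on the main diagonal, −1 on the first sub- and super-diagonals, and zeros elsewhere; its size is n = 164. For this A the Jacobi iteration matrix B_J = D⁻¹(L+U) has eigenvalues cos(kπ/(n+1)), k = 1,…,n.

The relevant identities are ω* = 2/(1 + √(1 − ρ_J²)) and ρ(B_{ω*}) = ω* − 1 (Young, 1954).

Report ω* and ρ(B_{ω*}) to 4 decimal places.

ω* = 1.9626, ρ_SOR = 0.9626

½·tridiag(1,0,1) at n=164: λ_k = cos(kπ/165); max |λ| at k=1 ⇒ ρ_J = cos(π/165) ≈ 0.9998.
1 − cos²(π/165) = sin²(π/165) ⇒ √(1−ρ_J²) = sin(π/165) = 0.01904.
Then 2/(1+√(1−ρ_J²)) = 2/(1+0.01904); ω* = 2/1.01904 = 1.9626.
ρ_SOR = ω* − 1 ≈ 0.9626.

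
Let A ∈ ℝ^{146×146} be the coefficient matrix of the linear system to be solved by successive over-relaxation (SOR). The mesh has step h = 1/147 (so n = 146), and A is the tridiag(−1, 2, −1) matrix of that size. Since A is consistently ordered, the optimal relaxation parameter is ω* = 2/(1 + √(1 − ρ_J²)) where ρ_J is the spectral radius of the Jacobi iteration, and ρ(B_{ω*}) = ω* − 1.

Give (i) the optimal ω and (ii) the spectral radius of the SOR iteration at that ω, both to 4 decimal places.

ω* = 1.9582, ρ_SOR = 0.9582

B_J for the 146×146 system has eigenvalues cos(kπ/147); ρ_J = cos(π/147) = 0.9998.
root = sin(π/147) = 0.02137  (since 1−cos² = sin²).
Young: ω* = 2/(1+√(1−ρ_J²)) = 2/(1+0.02137) = 2/1.02137 = 1.9582.
ρ_SOR = ω* − 1 = 1.9582 − 1 = 0.9582.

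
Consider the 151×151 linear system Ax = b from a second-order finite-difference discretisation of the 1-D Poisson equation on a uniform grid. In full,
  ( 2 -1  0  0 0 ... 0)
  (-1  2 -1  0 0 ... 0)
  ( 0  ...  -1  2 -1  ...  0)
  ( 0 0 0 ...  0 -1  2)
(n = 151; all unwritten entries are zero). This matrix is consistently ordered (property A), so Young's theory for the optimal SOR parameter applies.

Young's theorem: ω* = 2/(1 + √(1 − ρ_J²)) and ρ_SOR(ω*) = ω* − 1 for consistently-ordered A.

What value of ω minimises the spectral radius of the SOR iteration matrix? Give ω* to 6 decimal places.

n=151: λ(B_J) = 1 − λ(A)/2 = cos(kπ/152); k=1 gives ρ_J = 0.999786.
1 − cos²(π/152) = sin²(π/152) ⇒ √(1−ρ_J²) = sin(π/152) = 0.0206669.
ω* = 2/(1 + 0.0206669) = 2/1.0206669 = 1.959503.
ρ(B_{ω*}) = ω*−1 = 0.959503

ω* = 1.959503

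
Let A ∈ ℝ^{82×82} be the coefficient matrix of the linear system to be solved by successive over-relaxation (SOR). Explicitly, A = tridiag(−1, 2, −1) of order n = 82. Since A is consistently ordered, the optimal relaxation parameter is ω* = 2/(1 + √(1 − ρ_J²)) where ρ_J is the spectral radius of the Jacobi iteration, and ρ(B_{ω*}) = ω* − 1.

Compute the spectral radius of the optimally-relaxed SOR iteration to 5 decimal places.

ρ_SOR = 0.92708

ρ_J = max_k |cos(kπ/83)| = cos(π/83) = 0.99928
1 − cos²(π/83) = sin²(π/83) ⇒ √(1−ρ_J²) = sin(π/83) = 0.037841.
ω* = 2/(1 + 0.037841) = 2/1.037841 = 1.92708.
At ω = 1.92708 every |λ(B_ω)| = ω−1, so ρ_SOR = 0.92708.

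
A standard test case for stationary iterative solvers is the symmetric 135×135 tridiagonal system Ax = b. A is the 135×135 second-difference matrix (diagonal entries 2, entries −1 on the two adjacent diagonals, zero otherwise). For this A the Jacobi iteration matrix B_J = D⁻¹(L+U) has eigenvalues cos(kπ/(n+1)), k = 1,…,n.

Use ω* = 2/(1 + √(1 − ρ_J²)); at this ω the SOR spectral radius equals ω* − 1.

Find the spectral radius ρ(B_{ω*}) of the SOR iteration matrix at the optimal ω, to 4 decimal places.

ρ_SOR = 0.9548

ρ_J = max_k |cos(kπ/136)| = cos(π/136) = 0.9997
√(1−ρ_J²) = |sin(π/136)| = 0.02310
ω* = 2/(1+0.02310) = 1.9548
At ω = 1.9548 every |λ(B_ω)| = ω−1, so ρ_SOR = 0.9548.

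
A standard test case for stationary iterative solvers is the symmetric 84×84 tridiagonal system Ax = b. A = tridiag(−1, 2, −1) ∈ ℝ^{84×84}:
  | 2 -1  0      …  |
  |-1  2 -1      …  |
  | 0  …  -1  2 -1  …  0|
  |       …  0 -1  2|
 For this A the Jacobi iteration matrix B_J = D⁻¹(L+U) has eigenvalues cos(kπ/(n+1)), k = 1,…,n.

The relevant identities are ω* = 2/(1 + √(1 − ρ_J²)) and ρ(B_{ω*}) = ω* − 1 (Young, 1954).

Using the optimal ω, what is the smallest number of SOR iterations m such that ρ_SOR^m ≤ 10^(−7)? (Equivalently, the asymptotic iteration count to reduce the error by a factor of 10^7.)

n=84: λ(B_J) = 1 − λ(A)/2 = cos(kπ/85); k=1 gives ρ_J = 0.9993171.
√(1 − cos²(π/85)) = sin(π/85) ≈ 0.0369515.
[ω*] 2 ÷ (1 + 0.0369515) = 2 ÷ 1.0369515 = 1.9287305.
and ρ(B_{ω*}) = 1.9287305 − 1 = 0.9287305.
ρ_SOR^m ≤ 10^(−7) ⇔ m ≥ 7·ln10/(−ln 0.9287305) = 16.1181/0.0739367 = 217.999; m = ⌈217.999⌉ = 218.

m = 218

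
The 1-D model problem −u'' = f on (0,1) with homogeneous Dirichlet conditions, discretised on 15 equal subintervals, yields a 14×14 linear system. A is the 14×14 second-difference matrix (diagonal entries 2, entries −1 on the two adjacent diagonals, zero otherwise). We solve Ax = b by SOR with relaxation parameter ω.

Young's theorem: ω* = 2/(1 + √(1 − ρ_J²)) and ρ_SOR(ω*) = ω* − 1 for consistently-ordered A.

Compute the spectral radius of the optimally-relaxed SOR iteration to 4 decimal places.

ρ_SOR = 0.6558

B_J for the 14×14 system has eigenvalues cos(kπ/15); ρ_J = cos(π/15) = 0.9781.
√(1−ρ_J²) = |sin(π/15)| = 0.20791
ω* = 2 / (1 + 0.20791) = 2 / 1.20791 ≈ 1.6558.
and ρ(B_{ω*}) = 1.6558 − 1 = 0.6558.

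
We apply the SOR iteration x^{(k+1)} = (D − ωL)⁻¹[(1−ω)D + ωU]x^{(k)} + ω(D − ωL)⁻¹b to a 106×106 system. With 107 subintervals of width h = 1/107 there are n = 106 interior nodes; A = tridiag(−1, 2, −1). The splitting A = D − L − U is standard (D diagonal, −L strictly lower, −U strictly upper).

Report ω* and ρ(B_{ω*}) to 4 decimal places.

spectrum of D⁻¹(L+U) = {cos(kπ/107) : 1≤k≤106}; ρ_J = cos(π/107) = 0.9996.
√(1 − cos²(π/107)) = sin(π/107) ≈ 0.02936.
Young: ω* = 2/(1+√(1−ρ_J²)) = 2/(1+0.02936) = 2/1.02936 = 1.9430.
[ρ_SOR] ω* − 1 = 0.9430.

ω* = 1.9430, ρ_SOR = 0.9430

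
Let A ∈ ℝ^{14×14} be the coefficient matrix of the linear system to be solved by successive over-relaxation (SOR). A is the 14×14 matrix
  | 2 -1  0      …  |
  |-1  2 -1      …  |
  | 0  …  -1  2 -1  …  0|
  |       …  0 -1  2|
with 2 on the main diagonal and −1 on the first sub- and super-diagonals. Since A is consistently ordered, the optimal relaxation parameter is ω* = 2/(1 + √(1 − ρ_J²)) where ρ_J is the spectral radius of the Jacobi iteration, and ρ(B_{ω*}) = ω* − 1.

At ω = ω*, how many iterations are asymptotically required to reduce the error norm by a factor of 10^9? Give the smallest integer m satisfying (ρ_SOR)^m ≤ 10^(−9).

m = 50

spectrum of D⁻¹(L+U) = {cos(kπ/15) : 1≤k≤14}; ρ_J = cos(π/15) = 0.9781476.
√(1−ρ_J²) = |sin(π/15)| = 0.2079117
ω* = 2 / (1 + 0.2079117) = 2 / 1.2079117 ≈ 1.6557502.
ρ(B_{ω*}) = ω*−1 = 0.6557502
(0.6557502)^m ≤ 10^{−9}  ⇒  m·ln(0.6557502) ≤ −9·ln10  ⇒  m ≥ 49.110  ⇒  m = 50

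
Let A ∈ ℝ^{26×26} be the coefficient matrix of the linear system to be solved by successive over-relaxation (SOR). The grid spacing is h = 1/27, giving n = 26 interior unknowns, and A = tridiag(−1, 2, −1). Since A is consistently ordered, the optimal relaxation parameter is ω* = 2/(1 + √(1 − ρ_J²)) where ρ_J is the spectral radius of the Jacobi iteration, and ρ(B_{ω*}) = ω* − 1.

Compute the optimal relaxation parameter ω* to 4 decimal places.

B_J for the 26×26 system has eigenvalues cos(kπ/27); ρ_J = cos(π/27) = 0.9932.
root = sin(π/27) = 0.11609  (since 1−cos² = sin²).
ω* = 2 / (1 + 0.11609) = 2 / 1.11609 ≈ 1.7920.
At ω = 1.7920 every |λ(B_ω)| = ω−1, so ρ_SOR = 0.7920.

ω* = 1.7920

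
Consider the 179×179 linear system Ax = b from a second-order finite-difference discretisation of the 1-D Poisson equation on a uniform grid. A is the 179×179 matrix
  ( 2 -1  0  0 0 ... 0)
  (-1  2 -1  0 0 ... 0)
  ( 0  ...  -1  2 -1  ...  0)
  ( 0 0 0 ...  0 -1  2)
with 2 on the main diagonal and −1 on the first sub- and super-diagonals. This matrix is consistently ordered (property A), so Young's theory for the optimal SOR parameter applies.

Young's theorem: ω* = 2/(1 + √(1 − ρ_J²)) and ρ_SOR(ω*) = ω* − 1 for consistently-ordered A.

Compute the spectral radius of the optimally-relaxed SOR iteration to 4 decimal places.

With n=179, ρ(Jacobi) = cos(π/180) = 0.9998.
√(1 − cos²(π/180)) = sin(π/180) ≈ 0.01745.
ω* = 2 / (1 + 0.01745) = 2 / 1.01745 ≈ 1.9657.
Hence ρ(B_{ω*}) = 1.9657 − 1 = 0.9657.

ρ_SOR = 0.9657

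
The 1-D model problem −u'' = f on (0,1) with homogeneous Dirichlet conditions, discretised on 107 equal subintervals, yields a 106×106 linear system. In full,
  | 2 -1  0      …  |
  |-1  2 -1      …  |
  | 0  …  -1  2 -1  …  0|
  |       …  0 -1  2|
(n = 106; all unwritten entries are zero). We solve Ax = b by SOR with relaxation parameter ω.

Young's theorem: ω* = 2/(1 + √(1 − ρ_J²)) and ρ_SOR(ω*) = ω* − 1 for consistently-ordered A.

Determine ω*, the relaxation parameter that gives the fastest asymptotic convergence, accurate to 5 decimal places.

ω* = 1.94296

With n=106, ρ(Jacobi) = cos(π/107) = 0.99957.
√(1−ρ_J²) = |sin(π/107)| = 0.029356
So ω* = 2/1.029356 = 1.94296 (Young).
ρ_SOR = ω* − 1 ≈ 0.94296.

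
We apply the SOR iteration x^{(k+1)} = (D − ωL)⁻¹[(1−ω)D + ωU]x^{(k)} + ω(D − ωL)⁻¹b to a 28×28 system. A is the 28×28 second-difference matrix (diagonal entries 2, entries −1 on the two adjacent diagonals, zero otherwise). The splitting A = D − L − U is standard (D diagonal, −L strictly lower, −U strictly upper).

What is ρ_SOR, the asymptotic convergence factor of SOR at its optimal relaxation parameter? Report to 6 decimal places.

ρ_SOR = 0.804860

½·tridiag(1,0,1) at n=28: λ_k = cos(kπ/29); max |λ| at k=1 ⇒ ρ_J = cos(π/29) ≈ 0.994138.
root = sin(π/29) = 0.1081190  (since 1−cos² = sin²).
ω* = 2/(1+0.1081190) = 1.804860
ρ(B_{ω*}) = ω*−1 = 0.804860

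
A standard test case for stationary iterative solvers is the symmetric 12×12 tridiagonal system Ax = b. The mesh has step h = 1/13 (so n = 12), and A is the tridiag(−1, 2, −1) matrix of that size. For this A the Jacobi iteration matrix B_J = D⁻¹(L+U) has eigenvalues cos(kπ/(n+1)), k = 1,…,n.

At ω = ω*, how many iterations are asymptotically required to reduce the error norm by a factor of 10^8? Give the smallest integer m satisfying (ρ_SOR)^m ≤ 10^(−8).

m = 38

ρ_J = max_k |cos(kπ/13)| = cos(π/13) = 0.9709418
1 − cos²(π/13) = sin²(π/13) ⇒ √(1−ρ_J²) = sin(π/13) = 0.2393157.
So ω* = 2/1.2393157 = 1.6137938 (Young).
At ω = 1.6137938 every |λ(B_ω)| = ω−1, so ρ_SOR = 0.6137938.
ρ_SOR^m ≤ 10^(−8) ⇔ m ≥ 8·ln10/(−ln 0.6137938) = 18.4207/0.488096 = 37.740; m = ⌈37.740⌉ = 38.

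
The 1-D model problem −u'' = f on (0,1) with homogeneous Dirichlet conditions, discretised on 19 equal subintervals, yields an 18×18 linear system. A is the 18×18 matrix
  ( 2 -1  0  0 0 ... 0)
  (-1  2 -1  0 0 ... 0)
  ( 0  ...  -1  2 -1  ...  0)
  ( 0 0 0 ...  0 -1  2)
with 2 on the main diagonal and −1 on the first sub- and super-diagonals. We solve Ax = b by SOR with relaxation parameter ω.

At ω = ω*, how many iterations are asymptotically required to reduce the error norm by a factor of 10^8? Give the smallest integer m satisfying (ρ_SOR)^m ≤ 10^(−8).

m = 56

½·tridiag(1,0,1) at n=18: λ_k = cos(kπ/19); max |λ| at k=1 ⇒ ρ_J = cos(π/19) ≈ 0.9863613.
√(1 − cos²(π/19)) = sin(π/19) ≈ 0.1645946.
[ω*] 2 ÷ (1 + 0.1645946) = 2 ÷ 1.1645946 = 1.7173358.
ρ_SOR = ω* − 1 = 1.7173358 − 1 = 0.7173358.
ρ_SOR^m ≤ 10^(−8) ⇔ m ≥ 8·ln10/(−ln 0.7173358) = 18.4207/0.332211 = 55.449; m = ⌈55.449⌉ = 56.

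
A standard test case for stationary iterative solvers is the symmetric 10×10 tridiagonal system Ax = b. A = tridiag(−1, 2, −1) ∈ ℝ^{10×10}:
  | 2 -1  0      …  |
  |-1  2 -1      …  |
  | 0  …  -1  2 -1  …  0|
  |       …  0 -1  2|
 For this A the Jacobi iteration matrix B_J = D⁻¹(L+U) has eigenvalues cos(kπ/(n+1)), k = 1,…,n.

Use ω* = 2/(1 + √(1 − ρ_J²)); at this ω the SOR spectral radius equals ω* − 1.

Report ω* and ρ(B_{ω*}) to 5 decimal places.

ω* = 1.56039, ρ_SOR = 0.56039

B_J for the 10×10 system has eigenvalues cos(kπ/11); ρ_J = cos(π/11) = 0.95949.
root = sin(π/11) = 0.281733  (since 1−cos² = sin²).
ω* = 2/(1+0.281733) = 1.56039
At ω = 1.56039 every |λ(B_ω)| = ω−1, so ρ_SOR = 0.56039.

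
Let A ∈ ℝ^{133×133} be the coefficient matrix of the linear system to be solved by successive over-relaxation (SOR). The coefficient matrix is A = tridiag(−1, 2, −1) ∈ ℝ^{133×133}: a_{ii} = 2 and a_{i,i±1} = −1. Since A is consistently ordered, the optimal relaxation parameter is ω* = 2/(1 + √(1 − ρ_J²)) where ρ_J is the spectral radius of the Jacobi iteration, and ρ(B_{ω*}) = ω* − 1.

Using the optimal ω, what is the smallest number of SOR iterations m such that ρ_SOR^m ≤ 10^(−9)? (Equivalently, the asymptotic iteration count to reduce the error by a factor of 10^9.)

m = 442

½·tridiag(1,0,1) at n=133: λ_k = cos(kπ/134); max |λ| at k=1 ⇒ ρ_J = cos(π/134) ≈ 0.9997252.
√(1 − cos²(π/134)) = sin(π/134) ≈ 0.0234426.
[ω*] 2 ÷ (1 + 0.0234426) = 2 ÷ 1.0234426 = 1.9541887.
[ρ_SOR] ω* − 1 = 0.9541887.
9·ln10 = 20.7233; −ln(0.9541887) = 0.0468938; m = ⌈20.7233/0.0468938⌉ = ⌈441.920⌉ = 442.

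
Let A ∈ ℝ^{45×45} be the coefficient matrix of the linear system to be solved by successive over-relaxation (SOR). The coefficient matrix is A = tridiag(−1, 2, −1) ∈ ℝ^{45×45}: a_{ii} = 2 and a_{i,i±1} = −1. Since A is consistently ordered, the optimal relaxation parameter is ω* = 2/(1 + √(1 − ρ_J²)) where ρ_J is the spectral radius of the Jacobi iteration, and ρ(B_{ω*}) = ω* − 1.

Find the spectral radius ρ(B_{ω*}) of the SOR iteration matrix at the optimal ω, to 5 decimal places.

ρ_SOR = 0.87223

½·tridiag(1,0,1) at n=45: λ_k = cos(kπ/46); max |λ| at k=1 ⇒ ρ_J = cos(π/46) ≈ 0.99767.
√(1−ρ_J²) = |sin(π/46)| = 0.068242
Young: ω* = 2/(1+√(1−ρ_J²)) = 2/(1+0.068242) = 2/1.068242 = 1.87223.
ρ_SOR = ω* − 1 ≈ 0.87223.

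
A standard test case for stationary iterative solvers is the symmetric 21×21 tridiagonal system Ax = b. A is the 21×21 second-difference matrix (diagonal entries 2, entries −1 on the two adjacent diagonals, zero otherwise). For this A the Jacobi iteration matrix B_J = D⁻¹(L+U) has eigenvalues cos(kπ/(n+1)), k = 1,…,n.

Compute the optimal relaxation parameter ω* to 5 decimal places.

ω* = 1.75083

½·tridiag(1,0,1) at n=21: λ_k = cos(kπ/22); max |λ| at k=1 ⇒ ρ_J = cos(π/22) ≈ 0.98982.
1 − cos²(π/22) = sin²(π/22) ⇒ √(1−ρ_J²) = sin(π/22) = 0.142315.
ω* = 2/(1+0.142315) = 1.75083
[ρ_SOR] ω* − 1 = 0.75083.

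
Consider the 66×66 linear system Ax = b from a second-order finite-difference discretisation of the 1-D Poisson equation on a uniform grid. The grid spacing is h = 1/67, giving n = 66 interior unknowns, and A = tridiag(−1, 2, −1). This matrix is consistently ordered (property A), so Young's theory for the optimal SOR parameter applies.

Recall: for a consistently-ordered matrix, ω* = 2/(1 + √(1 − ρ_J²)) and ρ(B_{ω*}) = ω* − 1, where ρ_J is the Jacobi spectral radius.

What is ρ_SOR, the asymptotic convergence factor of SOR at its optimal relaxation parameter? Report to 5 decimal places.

ρ_SOR = 0.91045

ρ_J = max_k |cos(kπ/67)| = cos(π/67) = 0.99890
√(1 − cos²(π/67)) = sin(π/67) ≈ 0.046872.
[ω*] 2 ÷ (1 + 0.046872) = 2 ÷ 1.046872 = 1.91045.
ρ_SOR = ω* − 1 = 1.91045 − 1 = 0.91045.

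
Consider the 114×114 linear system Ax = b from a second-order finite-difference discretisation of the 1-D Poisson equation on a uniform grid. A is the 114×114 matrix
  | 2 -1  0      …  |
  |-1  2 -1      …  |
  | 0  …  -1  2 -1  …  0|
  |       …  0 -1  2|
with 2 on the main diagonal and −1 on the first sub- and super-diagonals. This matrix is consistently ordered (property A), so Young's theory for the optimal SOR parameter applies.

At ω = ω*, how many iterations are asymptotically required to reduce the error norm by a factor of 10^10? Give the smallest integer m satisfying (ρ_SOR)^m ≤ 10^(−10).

m = 422

With n=114, ρ(Jacobi) = cos(π/115) = 0.9996269.
√(1−ρ_J²) = |sin(π/115)| = 0.0273148
ω* = 2 / (1 + 0.0273148) = 2 / 1.0273148 ≈ 1.9468229.
At ω = 1.9468229 every |λ(B_ω)| = ω−1, so ρ_SOR = 0.9468229.
For 10 digits: m = 10·ln10 / (−ln 0.9468229) = 23.0259/0.0546432 = 421.386; round up → m = 422.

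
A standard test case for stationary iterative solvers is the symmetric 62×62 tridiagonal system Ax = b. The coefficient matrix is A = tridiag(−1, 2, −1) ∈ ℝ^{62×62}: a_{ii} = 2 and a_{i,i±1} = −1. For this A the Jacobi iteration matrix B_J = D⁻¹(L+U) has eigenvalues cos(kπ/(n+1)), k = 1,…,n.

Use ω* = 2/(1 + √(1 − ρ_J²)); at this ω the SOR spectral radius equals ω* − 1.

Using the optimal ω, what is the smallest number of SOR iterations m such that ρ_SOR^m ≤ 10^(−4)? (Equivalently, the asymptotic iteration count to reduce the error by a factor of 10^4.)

spectrum of D⁻¹(L+U) = {cos(kπ/63) : 1≤k≤62}; ρ_J = cos(π/63) = 0.9987569.
root = sin(π/63) = 0.0498459  (since 1−cos² = sin²).
So ω* = 2/1.0498459 = 1.9050415 (Young).
Hence ρ(B_{ω*}) = 1.9050415 − 1 = 0.9050415.
4·ln10 = 9.21034; −ln(0.9050415) = 0.0997745; m = ⌈9.21034/0.0997745⌉ = ⌈92.312⌉ = 93.

m = 93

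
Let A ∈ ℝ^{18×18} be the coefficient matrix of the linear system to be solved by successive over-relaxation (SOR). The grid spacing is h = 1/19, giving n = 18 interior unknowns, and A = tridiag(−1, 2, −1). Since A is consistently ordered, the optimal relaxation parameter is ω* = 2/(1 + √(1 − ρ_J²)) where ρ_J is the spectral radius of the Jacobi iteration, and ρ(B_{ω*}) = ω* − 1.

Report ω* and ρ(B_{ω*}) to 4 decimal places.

ω* = 1.7173, ρ_SOR = 0.7173

spectrum of D⁻¹(L+U) = {cos(kπ/19) : 1≤k≤18}; ρ_J = cos(π/19) = 0.9864.
√(1 − cos²(π/19)) = sin(π/19) ≈ 0.16459.
ω* = 2/(1 + 0.16459) = 2/1.16459 = 1.7173.
and ρ(B_{ω*}) = 1.7173 − 1 = 0.7173.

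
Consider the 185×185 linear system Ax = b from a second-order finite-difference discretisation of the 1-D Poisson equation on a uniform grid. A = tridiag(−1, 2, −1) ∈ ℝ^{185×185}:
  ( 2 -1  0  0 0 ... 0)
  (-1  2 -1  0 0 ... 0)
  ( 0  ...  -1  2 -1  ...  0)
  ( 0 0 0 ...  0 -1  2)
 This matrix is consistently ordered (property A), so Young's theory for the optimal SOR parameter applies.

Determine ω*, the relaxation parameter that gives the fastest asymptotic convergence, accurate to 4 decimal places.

ω* = 1.9668

ρ_J = max_k |cos(kπ/186)| = cos(π/186) = 0.9999
√(1−ρ_J²) = |sin(π/186)| = 0.01689
ω* = 2/(1 + 0.01689) = 2/1.01689 = 1.9668.
Hence ρ(B_{ω*}) = 1.9668 − 1 = 0.9668.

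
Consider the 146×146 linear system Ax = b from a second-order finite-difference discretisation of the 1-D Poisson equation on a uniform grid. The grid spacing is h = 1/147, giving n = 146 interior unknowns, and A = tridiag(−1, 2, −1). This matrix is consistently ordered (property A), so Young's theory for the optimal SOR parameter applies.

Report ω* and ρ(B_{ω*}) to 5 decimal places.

ω* = 1.95815, ρ_SOR = 0.95815

½·tridiag(1,0,1) at n=146: λ_k = cos(kπ/147); max |λ| at k=1 ⇒ ρ_J = cos(π/147) ≈ 0.99977.
1 − cos²(π/147) = sin²(π/147) ⇒ √(1−ρ_J²) = sin(π/147) = 0.021370.
So ω* = 2/1.021370 = 1.95815 (Young).
[ρ_SOR] ω* − 1 = 0.95815.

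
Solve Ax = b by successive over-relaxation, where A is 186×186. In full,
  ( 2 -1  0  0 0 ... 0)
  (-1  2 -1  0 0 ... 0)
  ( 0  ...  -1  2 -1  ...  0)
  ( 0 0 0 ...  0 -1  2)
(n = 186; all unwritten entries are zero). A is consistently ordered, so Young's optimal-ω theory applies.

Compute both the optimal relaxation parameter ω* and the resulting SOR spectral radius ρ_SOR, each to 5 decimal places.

ω* = 1.96696, ρ_SOR = 0.96696

spectrum of D⁻¹(L+U) = {cos(kπ/187) : 1≤k≤186}; ρ_J = cos(π/187) = 0.99986.
1 − cos²(π/187) = sin²(π/187) ⇒ √(1−ρ_J²) = sin(π/187) = 0.016799.
Then 2/(1+√(1−ρ_J²)) = 2/(1+0.016799); ω* = 2/1.016799 = 1.96696.
ρ(B_{ω*}) = ω*−1 = 0.96696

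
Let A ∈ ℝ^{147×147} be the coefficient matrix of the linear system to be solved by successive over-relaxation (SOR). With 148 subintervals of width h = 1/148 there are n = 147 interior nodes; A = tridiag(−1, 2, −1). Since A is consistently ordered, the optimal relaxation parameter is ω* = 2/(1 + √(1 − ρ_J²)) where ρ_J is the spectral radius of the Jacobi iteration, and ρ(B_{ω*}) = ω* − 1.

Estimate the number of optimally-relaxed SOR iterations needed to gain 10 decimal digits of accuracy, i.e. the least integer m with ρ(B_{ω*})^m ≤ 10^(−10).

m = 543

spectrum of D⁻¹(L+U) = {cos(kπ/148) : 1≤k≤147}; ρ_J = cos(π/148) = 0.9997747.
√(1 − cos²(π/148)) = sin(π/148) ≈ 0.0212254.
Then 2/(1+√(1−ρ_J²)) = 2/(1+0.0212254); ω* = 2/1.0212254 = 1.9584315.
ρ_SOR = ω* − 1 = 1.9584315 − 1 = 0.9584315.
ρ_SOR^m ≤ 10^(−10) ⇔ m ≥ 10·ln10/(−ln 0.9584315) = 23.0259/0.0424572 = 542.332; m = ⌈542.332⌉ = 543.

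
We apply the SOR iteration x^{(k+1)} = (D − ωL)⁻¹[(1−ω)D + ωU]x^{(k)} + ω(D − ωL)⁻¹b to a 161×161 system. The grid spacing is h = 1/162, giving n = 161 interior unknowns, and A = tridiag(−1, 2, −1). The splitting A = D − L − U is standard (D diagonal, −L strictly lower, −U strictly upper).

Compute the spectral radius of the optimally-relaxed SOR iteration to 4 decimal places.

ρ_SOR = 0.9620

n=161: λ(B_J) = 1 − λ(A)/2 = cos(kπ/162); k=1 gives ρ_J = 0.9998.
√(1−ρ_J²) simplifies to sin(π/162) = 0.01939.
[ω*] 2 ÷ (1 + 0.01939) = 2 ÷ 1.01939 = 1.9620.
ρ_SOR = ω* − 1 ≈ 0.9620.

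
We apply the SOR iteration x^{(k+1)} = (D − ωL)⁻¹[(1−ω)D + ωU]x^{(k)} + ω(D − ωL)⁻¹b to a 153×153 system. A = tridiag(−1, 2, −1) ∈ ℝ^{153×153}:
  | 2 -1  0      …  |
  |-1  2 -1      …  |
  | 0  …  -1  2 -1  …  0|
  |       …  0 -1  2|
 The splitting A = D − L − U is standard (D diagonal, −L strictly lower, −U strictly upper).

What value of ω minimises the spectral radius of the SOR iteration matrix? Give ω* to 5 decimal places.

½·tridiag(1,0,1) at n=153: λ_k = cos(kπ/154); max |λ| at k=1 ⇒ ρ_J = cos(π/154) ≈ 0.99979.
√(1−ρ_J²) simplifies to sin(π/154) = 0.020399.
So ω* = 2/1.020399 = 1.96002 (Young).
ρ_SOR = ω* − 1 ≈ 0.96002.

ω* = 1.96002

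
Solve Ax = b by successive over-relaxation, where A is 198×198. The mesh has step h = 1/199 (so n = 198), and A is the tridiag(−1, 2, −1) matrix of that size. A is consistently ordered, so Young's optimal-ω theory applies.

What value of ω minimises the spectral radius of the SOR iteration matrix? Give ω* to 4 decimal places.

B_J for the 198×198 system has eigenvalues cos(kπ/199); ρ_J = cos(π/199) = 0.9999.
√(1−ρ_J²) = |sin(π/199)| = 0.01579
ω* = 2/(1+0.01579) = 1.9689
[ρ_SOR] ω* − 1 = 0.9689.

ω* = 1.9689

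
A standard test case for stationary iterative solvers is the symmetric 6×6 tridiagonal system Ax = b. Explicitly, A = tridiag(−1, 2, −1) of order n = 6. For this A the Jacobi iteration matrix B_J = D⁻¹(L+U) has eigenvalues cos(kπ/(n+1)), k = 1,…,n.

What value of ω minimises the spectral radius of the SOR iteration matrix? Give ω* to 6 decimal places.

With n=6, ρ(Jacobi) = cos(π/7) = 0.900969.
√(1−ρ_J²) simplifies to sin(π/7) = 0.4338837.
ω* = 2/(1 + 0.4338837) = 2/1.4338837 = 1.394813.
ρ_SOR = ω* − 1 = 1.394813 − 1 = 0.394813.

ω* = 1.394813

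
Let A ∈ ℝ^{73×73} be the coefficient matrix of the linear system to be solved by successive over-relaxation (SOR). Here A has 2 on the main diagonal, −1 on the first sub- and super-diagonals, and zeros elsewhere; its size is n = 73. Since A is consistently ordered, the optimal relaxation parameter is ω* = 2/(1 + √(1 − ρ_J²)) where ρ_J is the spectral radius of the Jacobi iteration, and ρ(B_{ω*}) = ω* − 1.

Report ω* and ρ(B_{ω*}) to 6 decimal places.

ω* = 1.918573, ρ_SOR = 0.918573

With n=73, ρ(Jacobi) = cos(π/74) = 0.999099.
√(1−ρ_J²) = |sin(π/74)| = 0.0424412
[ω*] 2 ÷ (1 + 0.0424412) = 2 ÷ 1.0424412 = 1.918573.
At ω = 1.918573 every |λ(B_ω)| = ω−1, so ρ_SOR = 0.918573.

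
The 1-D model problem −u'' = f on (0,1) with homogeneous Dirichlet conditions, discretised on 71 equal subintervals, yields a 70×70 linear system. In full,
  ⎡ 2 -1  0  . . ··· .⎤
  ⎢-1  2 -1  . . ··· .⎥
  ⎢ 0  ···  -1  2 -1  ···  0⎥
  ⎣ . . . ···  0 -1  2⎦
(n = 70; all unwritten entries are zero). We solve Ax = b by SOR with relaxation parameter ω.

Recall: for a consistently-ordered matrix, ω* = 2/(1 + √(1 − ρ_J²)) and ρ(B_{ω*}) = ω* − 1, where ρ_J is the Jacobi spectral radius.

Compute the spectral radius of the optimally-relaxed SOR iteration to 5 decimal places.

n=70: λ(B_J) = 1 − λ(A)/2 = cos(kπ/71); k=1 gives ρ_J = 0.99902.
√(1−ρ_J²) simplifies to sin(π/71) = 0.044233.
ω* = 2/(1+0.044233) = 1.91528
ρ_SOR = ω* − 1 = 1.91528 − 1 = 0.91528.

ρ_SOR = 0.91528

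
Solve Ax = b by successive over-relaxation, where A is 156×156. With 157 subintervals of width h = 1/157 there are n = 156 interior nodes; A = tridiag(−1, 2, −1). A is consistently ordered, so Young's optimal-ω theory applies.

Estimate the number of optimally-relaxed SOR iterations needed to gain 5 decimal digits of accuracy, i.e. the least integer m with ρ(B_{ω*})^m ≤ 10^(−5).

m = 288

ρ_J = max_k |cos(kπ/157)| = cos(π/157) = 0.9997998
root = sin(π/157) = 0.0200088  (since 1−cos² = sin²).
So ω* = 2/1.0200088 = 1.9607674 (Young).
ρ_SOR = ω* − 1 ≈ 0.9607674.
Need (0.9607674)^m ≤ 10^(−5): m ≥ 5·ln10/|ln 0.9607674| = 11.5129/0.0400229 = 287.658 ⇒ m = 288.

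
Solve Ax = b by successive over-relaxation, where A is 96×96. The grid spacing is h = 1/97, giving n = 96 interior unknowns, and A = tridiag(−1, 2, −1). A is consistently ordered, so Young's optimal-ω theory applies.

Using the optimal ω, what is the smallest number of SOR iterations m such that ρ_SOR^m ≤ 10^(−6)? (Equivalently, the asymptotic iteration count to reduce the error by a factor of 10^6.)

m = 214

[ρ_J] n=96: ρ(B_J) = cos(π/(n+1)) = cos(π/97) = 0.9994756.
√(1−ρ_J²) = |sin(π/97)| = 0.0323819
Young: ω* = 2/(1+√(1−ρ_J²)) = 2/(1+0.0323819) = 2/1.0323819 = 1.9372676.
Hence ρ(B_{ω*}) = 1.9372676 − 1 = 0.9372676.
For 6 digits: m = 6·ln10 / (−ln 0.9372676) = 13.8155/0.0647864 = 213.247; round up → m = 214.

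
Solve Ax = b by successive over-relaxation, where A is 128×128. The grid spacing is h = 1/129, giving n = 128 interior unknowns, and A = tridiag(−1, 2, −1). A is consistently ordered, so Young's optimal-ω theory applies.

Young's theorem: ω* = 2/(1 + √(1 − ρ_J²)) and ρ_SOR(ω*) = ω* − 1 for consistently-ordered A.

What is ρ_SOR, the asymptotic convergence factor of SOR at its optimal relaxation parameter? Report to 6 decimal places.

ρ_J = max_k |cos(kπ/129)| = cos(π/129) = 0.999703
1 − cos²(π/129) = sin²(π/129) ⇒ √(1−ρ_J²) = sin(π/129) = 0.0243510.
ω* = 2 / (1 + 0.0243510) = 2 / 1.0243510 ≈ 1.952456.
[ρ_SOR] ω* − 1 = 0.952456.

ρ_SOR = 0.952456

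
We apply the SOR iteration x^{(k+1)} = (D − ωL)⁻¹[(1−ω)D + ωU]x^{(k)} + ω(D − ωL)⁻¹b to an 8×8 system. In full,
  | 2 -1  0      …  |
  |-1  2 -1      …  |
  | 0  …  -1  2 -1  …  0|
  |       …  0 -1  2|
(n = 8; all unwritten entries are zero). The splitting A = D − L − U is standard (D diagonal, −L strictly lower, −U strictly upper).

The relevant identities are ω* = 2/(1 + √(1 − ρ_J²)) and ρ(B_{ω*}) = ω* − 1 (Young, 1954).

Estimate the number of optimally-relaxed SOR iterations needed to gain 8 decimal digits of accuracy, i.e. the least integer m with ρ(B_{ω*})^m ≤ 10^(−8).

[ρ_J] n=8: ρ(B_J) = cos(π/(n+1)) = cos(π/9) = 0.9396926.
√(1 − cos²(π/9)) = sin(π/9) ≈ 0.3420201.
Then 2/(1+√(1−ρ_J²)) = 2/(1+0.3420201); ω* = 2/1.3420201 = 1.4902906.
ρ_SOR = ω* − 1 = 1.4902906 − 1 = 0.4902906.
m ≥ 8·ln10 / (−ln 0.4902906) = 25.844; smallest integer m = 26.

m = 26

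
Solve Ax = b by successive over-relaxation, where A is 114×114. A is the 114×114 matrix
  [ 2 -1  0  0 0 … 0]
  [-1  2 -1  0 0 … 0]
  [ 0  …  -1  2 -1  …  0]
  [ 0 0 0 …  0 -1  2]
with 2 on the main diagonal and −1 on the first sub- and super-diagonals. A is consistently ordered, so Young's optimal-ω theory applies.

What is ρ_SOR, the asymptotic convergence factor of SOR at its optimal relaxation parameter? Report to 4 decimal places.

ρ_SOR = 0.9468

n=114: λ(B_J) = 1 − λ(A)/2 = cos(kπ/115); k=1 gives ρ_J = 0.9996.
root = sin(π/115) = 0.02731  (since 1−cos² = sin²).
Young: ω* = 2/(1+√(1−ρ_J²)) = 2/(1+0.02731) = 2/1.02731 = 1.9468.
ρ_SOR = ω* − 1 = 1.9468 − 1 = 0.9468.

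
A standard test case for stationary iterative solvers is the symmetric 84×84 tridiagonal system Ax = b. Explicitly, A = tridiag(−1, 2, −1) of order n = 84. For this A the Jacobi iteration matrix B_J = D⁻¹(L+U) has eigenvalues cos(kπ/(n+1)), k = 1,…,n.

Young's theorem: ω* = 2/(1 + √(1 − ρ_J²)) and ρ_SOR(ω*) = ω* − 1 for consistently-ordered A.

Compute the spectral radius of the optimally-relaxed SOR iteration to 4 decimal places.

With n=84, ρ(Jacobi) = cos(π/85) = 0.9993.
√(1−ρ_J²) = |sin(π/85)| = 0.03695
ω* = 2 / (1 + 0.03695) = 2 / 1.03695 ≈ 1.9287.
ρ(B_{ω*}) = ω*−1 = 0.9287

ρ_SOR = 0.9287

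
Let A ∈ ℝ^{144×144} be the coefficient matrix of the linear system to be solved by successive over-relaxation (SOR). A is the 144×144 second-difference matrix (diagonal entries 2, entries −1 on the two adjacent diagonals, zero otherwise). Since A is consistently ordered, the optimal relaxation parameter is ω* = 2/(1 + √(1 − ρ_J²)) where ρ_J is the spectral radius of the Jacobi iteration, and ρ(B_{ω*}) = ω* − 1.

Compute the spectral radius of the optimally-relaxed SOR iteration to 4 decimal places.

ρ_SOR = 0.9576

With n=144, ρ(Jacobi) = cos(π/145) = 0.9998.
√(1 − cos²(π/145)) = sin(π/145) ≈ 0.02166.
ω* = 2/(1+0.02166) = 1.9576
ρ_SOR = ω* − 1 ≈ 0.9576.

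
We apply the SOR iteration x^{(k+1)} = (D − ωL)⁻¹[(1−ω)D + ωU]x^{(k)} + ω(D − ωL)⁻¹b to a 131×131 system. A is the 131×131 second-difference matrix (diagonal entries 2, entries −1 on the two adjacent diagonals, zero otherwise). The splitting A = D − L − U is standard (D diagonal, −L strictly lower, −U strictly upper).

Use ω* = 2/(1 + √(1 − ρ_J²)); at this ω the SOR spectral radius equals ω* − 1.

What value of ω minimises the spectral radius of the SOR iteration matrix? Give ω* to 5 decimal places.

n=131: λ(B_J) = 1 − λ(A)/2 = cos(kπ/132); k=1 gives ρ_J = 0.99972.
√(1−ρ_J²) simplifies to sin(π/132) = 0.023798.
ω* = 2/(1 + 0.023798) = 2/1.023798 = 1.95351.
ρ(B_{ω*}) = ω*−1 = 0.95351

ω* = 1.95351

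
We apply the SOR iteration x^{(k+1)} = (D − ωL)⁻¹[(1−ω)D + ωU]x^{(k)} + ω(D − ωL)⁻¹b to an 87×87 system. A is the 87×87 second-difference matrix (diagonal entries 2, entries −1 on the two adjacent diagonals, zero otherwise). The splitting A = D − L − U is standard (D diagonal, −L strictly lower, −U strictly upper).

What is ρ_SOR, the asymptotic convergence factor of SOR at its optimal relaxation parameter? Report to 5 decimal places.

ρ_J = max_k |cos(kπ/88)| = cos(π/88) = 0.99936
root = sin(π/88) = 0.035692  (since 1−cos² = sin²).
ω* = 2/(1+0.035692) = 1.93108
ρ_SOR = ω* − 1 = 1.93108 − 1 = 0.93108.

ρ_SOR = 0.93108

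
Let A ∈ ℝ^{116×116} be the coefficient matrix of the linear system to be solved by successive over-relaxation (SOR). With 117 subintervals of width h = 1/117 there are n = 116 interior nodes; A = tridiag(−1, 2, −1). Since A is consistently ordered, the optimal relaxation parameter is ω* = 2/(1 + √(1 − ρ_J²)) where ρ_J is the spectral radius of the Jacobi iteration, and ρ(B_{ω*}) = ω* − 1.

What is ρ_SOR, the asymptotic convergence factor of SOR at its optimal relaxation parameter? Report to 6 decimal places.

ρ_SOR = 0.947708

ρ_J = max_k |cos(kπ/117)| = cos(π/117) = 0.999640
1 − cos²(π/117) = sin²(π/117) ⇒ √(1−ρ_J²) = sin(π/117) = 0.0268480.
ω* = 2/(1+0.0268480) = 1.947708
and ρ(B_{ω*}) = 1.947708 − 1 = 0.947708.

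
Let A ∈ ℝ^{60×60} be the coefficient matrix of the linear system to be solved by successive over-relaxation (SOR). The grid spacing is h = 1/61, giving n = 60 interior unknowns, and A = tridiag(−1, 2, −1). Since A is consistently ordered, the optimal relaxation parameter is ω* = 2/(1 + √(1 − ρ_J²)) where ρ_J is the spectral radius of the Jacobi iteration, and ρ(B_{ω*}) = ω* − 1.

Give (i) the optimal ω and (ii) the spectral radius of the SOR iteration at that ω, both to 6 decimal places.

n=60: λ(B_J) = 1 − λ(A)/2 = cos(kπ/61); k=1 gives ρ_J = 0.998674.
root = sin(π/61) = 0.0514788  (since 1−cos² = sin²).
So ω* = 2/1.0514788 = 1.902083 (Young).
[ρ_SOR] ω* − 1 = 0.902083.

ω* = 1.902083, ρ_SOR = 0.902083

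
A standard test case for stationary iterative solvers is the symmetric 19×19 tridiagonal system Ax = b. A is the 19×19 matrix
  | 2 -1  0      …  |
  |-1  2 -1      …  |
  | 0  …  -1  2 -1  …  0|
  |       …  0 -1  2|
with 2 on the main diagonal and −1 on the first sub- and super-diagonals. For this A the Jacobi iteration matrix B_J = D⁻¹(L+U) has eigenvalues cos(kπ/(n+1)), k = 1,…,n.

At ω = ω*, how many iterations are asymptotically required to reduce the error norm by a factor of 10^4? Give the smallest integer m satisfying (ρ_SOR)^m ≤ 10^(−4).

With n=19, ρ(Jacobi) = cos(π/20) = 0.9876883.
√(1 − cos²(π/20)) = sin(π/20) ≈ 0.1564345.
ω* = 2/(1+0.1564345) = 1.7294538
ρ_SOR = ω* − 1 = 1.7294538 − 1 = 0.7294538.
Need (0.7294538)^m ≤ 10^(−4): m ≥ 4·ln10/|ln 0.7294538| = 9.21034/0.315459 = 29.197 ⇒ m = 30.

m = 30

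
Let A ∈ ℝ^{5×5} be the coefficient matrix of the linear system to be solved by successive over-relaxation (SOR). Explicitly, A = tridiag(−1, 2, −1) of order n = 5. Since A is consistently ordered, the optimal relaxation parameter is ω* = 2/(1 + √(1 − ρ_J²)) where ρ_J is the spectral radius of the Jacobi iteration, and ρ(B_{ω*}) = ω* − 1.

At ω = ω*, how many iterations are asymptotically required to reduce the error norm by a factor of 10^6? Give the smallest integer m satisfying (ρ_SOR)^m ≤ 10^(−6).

½·tridiag(1,0,1) at n=5: λ_k = cos(kπ/6); max |λ| at k=1 ⇒ ρ_J = cos(π/6) ≈ 0.8660254.
√(1−ρ_J²) simplifies to sin(π/6) = 0.5000000.
ω* = 2 / (1 + 0.5000000) = 2 / 1.5000000 ≈ 1.3333333.
and ρ(B_{ω*}) = 1.3333333 − 1 = 0.3333333.
ρ_SOR^m ≤ 10^(−6) ⇔ m ≥ 6·ln10/(−ln 0.3333333) = 13.8155/1.09861 = 12.575; m = ⌈12.575⌉ = 13.

m = 13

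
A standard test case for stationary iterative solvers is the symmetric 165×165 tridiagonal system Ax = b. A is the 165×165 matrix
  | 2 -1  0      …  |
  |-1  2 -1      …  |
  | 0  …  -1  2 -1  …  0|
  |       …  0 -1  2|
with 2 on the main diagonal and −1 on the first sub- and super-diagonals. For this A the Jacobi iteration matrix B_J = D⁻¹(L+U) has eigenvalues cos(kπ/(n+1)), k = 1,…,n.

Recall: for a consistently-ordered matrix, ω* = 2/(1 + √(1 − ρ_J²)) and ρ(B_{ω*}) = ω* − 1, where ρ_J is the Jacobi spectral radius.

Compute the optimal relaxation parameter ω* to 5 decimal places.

ρ_J = max_k |cos(kπ/166)| = cos(π/166) = 0.99982
√(1−ρ_J²) simplifies to sin(π/166) = 0.018924.
ω* = 2 / (1 + 0.018924) = 2 / 1.018924 ≈ 1.96285.
ρ(B_{ω*}) = ω*−1 = 0.96285

ω* = 1.96285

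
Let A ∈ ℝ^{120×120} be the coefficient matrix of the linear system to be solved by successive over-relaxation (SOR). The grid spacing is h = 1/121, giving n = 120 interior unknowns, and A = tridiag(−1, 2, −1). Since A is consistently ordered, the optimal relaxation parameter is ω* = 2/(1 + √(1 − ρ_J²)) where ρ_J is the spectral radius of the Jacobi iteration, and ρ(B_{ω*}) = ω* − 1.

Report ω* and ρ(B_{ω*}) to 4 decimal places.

B_J for the 120×120 system has eigenvalues cos(kπ/121); ρ_J = cos(π/121) = 0.9997.
√(1−ρ_J²) = |sin(π/121)| = 0.02596
ω* = 2/(1 + 0.02596) = 2/1.02596 = 1.9494.
At ω = 1.9494 every |λ(B_ω)| = ω−1, so ρ_SOR = 0.9494.

ω* = 1.9494, ρ_SOR = 0.9494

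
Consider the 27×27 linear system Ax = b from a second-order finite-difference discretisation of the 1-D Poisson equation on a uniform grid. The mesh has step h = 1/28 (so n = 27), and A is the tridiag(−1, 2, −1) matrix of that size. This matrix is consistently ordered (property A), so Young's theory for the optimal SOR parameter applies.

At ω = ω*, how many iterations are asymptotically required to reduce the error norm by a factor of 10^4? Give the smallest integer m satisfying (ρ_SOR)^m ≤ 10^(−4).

spectrum of D⁻¹(L+U) = {cos(kπ/28) : 1≤k≤27}; ρ_J = cos(π/28) = 0.9937122.
√(1−ρ_J²) simplifies to sin(π/28) = 0.1119645.
ω* = 2/(1+0.1119645) = 1.7986186
At ω = 1.7986186 every |λ(B_ω)| = ω−1, so ρ_SOR = 0.7986186.
(0.7986186)^m ≤ 10^{−4}  ⇒  m·ln(0.7986186) ≤ −4·ln10  ⇒  m ≥ 40.958  ⇒  m = 41

m = 41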